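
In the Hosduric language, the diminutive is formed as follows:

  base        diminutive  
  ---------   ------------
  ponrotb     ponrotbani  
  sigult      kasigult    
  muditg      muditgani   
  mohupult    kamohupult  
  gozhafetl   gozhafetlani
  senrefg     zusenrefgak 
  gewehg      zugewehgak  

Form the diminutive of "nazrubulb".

"nazrubulb" has second-to-last letter 'l'. The stems whose second-to-last letter is 'l' (mohupult → kamohupult, sigult → kasigult) add the prefix ka-.
The other patterns: stems whose second-to-last letter is 't' add -ani; stems whose second-to-last letter is 'f' or 'h' add zu- … -ak around the stem.
So nazrubulb → kanazrubulb.

kanazrubulb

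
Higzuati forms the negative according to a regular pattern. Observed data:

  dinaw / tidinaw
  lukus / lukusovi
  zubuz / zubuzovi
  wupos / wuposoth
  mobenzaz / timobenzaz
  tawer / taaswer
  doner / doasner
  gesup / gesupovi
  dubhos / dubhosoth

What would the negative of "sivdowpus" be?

sivdowpusovi

dubhos and lukus both end in -s yet inflect differently (dubhosoth, lukusovi), so the final letter is not what conditions the rule; the last vowel is.
"sivdowpus" has last vowel 'u'. The stems whose last vowel is 'u' (gesup → gesupovi, zubuz → zubuzovi, lukus → lukusovi) add -ovi.
The other patterns: stems whose last vowel is 'o' add -oth; stems whose last vowel is 'e' insert -as- after the first vowel; stems whose last vowel is 'a' add the prefix ti-.
So sivdowpus → sivdowpusovi.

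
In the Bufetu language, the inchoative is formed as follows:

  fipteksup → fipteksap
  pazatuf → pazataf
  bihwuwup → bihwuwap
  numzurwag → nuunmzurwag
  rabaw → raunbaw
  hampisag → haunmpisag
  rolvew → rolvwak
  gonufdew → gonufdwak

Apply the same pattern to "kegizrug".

kegizrag

"kegizrug" has last vowel 'u'. The stems whose last vowel is 'u' (fipteksup → fipteksap, pazatuf → pazataf, bihwuwup → bihwuwap) change the last vowel to 'a'.
The other patterns: stems whose last vowel is 'a' insert -un- after the first vowel; stems whose last vowel is 'e' delete the last vowel and add -ak.
So kegizrug → kegizrag.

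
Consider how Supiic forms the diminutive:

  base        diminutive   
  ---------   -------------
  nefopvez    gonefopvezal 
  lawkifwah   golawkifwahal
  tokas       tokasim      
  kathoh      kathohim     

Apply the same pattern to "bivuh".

bivuhim

lawkifwah and kathoh both end in -h yet inflect differently (golawkifwahal, kathohim), so the final letter is not what conditions the rule; the number of vowels is.
"bivuh" has 2 vowels. The stems with 2 vowels (tokas → tokasim, kathoh → kathohim) add -im.
The other pattern: stems with 3 vowels add go- … -al around the stem.
So bivuh → bivuhim.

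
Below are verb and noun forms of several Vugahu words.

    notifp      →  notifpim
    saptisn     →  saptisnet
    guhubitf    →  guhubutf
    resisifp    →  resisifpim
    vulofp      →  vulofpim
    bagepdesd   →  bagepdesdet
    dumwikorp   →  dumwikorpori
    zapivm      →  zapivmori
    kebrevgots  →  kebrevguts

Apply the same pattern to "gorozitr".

gorozutr

resisifp and dumwikorp both end in -p yet inflect differently (resisifpim, dumwikorpori), so the final letter is not what conditions the rule; the second-to-last letter is.
"gorozitr" has second-to-last letter 't'. The stems whose second-to-last letter is 't' (kebrevgots → kebrevguts, guhubitf → guhubutf) change the last vowel to 'u'.
The other patterns: stems whose second-to-last letter is 's' add -et; stems whose second-to-last letter is 'f' add -im; stems whose second-to-last letter is 'r' or 'v' add -ori.
So gorozitr → gorozutr.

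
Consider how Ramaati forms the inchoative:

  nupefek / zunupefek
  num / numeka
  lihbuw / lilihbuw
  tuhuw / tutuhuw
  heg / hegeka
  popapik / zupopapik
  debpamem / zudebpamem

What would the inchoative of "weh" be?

num and debpamem both end in -m yet inflect differently (numeka, zudebpamem), so the final letter is not what conditions the rule; the number of vowels is.
"weh" has 1 vowel. The stems with 1 vowel (heg → hegeka, num → numeka) add -eka.
So weh → weheka.

weheka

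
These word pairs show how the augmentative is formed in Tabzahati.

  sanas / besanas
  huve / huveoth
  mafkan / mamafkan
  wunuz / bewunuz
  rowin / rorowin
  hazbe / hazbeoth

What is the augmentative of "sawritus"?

besawritus

mafkan and sanas both have last vowel 'a' yet inflect differently (mamafkan, besanas), so the last vowel is not what conditions the rule; the final letter is.
"sawritus" ends in -s. The one such stem in the data (sanas → besanas) adds the prefix be-, so the same rule applies.
So sawritus → besawritus.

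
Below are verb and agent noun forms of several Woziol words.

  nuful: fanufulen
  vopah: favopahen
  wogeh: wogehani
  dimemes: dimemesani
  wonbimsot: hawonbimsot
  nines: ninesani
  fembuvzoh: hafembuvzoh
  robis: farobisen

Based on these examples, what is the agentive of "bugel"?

bugelani

"bugel" has last vowel 'e'. The stems whose last vowel is 'e' (dimemes → dimemesani, nines → ninesani, wogeh → wogehani) add -ani.
The other patterns: stems whose last vowel is 'o' add the prefix ha-; stems whose last vowel is 'a', 'i' or 'u' add fa- … -en around the stem.
So bugel → bugelani.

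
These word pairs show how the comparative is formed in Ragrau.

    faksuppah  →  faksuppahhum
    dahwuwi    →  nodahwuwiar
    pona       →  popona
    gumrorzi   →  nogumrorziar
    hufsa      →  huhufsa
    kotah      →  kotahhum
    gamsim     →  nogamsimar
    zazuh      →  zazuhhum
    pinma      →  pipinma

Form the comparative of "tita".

titita

pinma and faksuppah both have last vowel 'a' yet inflect differently (pipinma, faksuppahhum), so the last vowel is not what conditions the rule; the final letter is.
"tita" ends in -a. The stems ending in -a (pinma → pipinma, hufsa → huhufsa, pona → popona) repeat the first consonant+vowel as a prefix.
The other patterns: stems ending in -h double the final consonant and add -um; stems ending in -i or -m add no- … -ar around the stem.
So tita → titita.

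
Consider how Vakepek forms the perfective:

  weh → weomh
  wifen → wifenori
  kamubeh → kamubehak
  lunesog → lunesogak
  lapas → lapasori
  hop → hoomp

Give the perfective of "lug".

luomg

weh and kamubeh both end in -h yet inflect differently (weomh, kamubehak), so the final letter is not what conditions the rule; the number of vowels is.
"lug" has 1 vowel. The stems with 1 vowel (weh → weomh, hop → hoomp) insert -om- after the first vowel.
The other patterns: stems with 2 vowels add -ori; stems with 3 vowels add -ak.
So lug → luomg.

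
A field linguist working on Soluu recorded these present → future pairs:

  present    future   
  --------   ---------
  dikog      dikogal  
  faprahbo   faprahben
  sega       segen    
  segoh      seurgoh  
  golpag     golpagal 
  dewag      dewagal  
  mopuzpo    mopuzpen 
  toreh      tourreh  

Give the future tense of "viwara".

viwaren

segoh and dikog both have last vowel 'o' yet inflect differently (seurgoh, dikogal), so the last vowel is not what conditions the rule; the final letter is.
"viwara" ends in -a. The one such stem in the data (sega → segen) drops the final letter and adds -en (as do faprahbo, mopuzpo), so the same rule applies.
The other patterns: stems ending in -h insert -ur- after the first vowel; stems ending in -g add -al.
So viwara → viwaren.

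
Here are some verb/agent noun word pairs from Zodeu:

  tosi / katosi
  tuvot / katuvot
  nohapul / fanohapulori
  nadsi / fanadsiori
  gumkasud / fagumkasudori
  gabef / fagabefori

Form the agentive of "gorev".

tosi and nadsi both end in -i yet inflect differently (katosi, fanadsiori), so the final letter is not what conditions the rule; the first letter is.
"gorev" begins with g-. The stems beginning with g- (gumkasud → fagumkasudori, gabef → fagabefori) add fa- … -ori around the stem.
So gorev → fagorevori.

fagorevori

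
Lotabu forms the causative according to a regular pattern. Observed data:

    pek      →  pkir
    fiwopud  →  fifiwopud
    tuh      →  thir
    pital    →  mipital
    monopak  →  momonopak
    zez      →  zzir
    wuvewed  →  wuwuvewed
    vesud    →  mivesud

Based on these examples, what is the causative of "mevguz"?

mimevguz

"mevguz" has 2 vowels. The stems with 2 vowels (pital → mipital, vesud → mivesud) add the prefix mi-.
The other patterns: stems with 1 vowel delete the last vowel and add -ir; stems with 3 vowels repeat the first consonant+vowel as a prefix.
So mevguz → mimevguz.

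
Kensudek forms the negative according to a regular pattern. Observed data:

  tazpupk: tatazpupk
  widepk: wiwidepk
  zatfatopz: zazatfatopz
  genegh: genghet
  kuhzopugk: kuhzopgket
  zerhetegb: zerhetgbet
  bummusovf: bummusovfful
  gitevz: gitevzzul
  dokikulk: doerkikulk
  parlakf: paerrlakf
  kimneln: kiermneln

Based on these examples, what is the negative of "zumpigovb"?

tazpupk and kuhzopugk both end in -k yet inflect differently (tatazpupk, kuhzopgket), so the final letter is not what conditions the rule; the second-to-last letter is.
"zumpigovb" has second-to-last letter 'v'. The stems whose second-to-last letter is 'v' (bummusovf → bummusovfful, gitevz → gitevzzul) double the final consonant and add -ul.
The other patterns: stems whose second-to-last letter is 'p' repeat the first consonant+vowel as a prefix; stems whose second-to-last letter is 'g' delete the last vowel and add -et; stems whose second-to-last letter is 'k' or 'l' insert -er- after the first vowel.
So zumpigovb → zumpigovbbul.

zumpigovbbul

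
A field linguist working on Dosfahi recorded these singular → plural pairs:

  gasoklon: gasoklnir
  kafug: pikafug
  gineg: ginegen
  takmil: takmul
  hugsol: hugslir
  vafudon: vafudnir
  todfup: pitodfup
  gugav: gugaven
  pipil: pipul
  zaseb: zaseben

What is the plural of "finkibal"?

takmil and hugsol both end in -l yet inflect differently (takmul, hugslir), so the final letter is not what conditions the rule; the last vowel is.
"finkibal" has last vowel 'a'. The one such stem in the data (gugav → gugaven) adds -en, so the same rule applies.
The other patterns: stems whose last vowel is 'i' change the last vowel to 'u'; stems whose last vowel is 'o' delete the last vowel and add -ir; stems whose last vowel is 'u' add the prefix pi-.
So finkibal → finkibalen.

finkibalen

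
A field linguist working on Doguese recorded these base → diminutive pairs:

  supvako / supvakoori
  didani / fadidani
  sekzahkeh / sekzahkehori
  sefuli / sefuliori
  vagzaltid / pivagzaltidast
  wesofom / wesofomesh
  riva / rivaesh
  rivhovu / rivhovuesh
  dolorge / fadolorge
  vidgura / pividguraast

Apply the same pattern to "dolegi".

fadolegi

"dolegi" begins with d-. The stems beginning with d- (didani → fadidani, dolorge → fadolorge) add the prefix fa-.
So dolegi → fadolegi.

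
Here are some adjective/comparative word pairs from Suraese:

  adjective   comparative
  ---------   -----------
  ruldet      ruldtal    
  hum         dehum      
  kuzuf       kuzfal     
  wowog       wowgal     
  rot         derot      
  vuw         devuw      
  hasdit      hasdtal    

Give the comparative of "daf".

ruldet and rot both end in -t yet inflect differently (ruldtal, derot), so the final letter is not what conditions the rule; the number of vowels is.
"daf" has 1 vowel. The stems with 1 vowel (rot → derot, vuw → devuw, hum → dehum) add the prefix de-.
The other pattern: stems with 2 vowels delete the last vowel and add -al.
So daf → dedaf.

dedaf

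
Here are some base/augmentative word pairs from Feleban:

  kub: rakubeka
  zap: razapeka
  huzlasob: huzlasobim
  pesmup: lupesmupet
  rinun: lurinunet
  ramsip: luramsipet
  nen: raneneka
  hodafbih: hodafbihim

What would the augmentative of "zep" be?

zap and pesmup both end in -p yet inflect differently (razapeka, lupesmupet), so the final letter is not what conditions the rule; the number of vowels is.
"zep" has 1 vowel. The stems with 1 vowel (zap → razapeka, kub → rakubeka, nen → raneneka) add ra- … -eka around the stem.
So zep → razepeka.

razepeka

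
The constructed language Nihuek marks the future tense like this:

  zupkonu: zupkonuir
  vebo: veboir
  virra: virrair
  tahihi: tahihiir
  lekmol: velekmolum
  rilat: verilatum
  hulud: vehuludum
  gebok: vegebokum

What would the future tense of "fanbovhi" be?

vebo and lekmol both have last vowel 'o' yet inflect differently (veboir, velekmolum), so the last vowel is not what conditions the rule; whether the stem ends in a vowel or a consonant is.
"fanbovhi" ends in a vowel. The stems ending in a vowel (zupkonu → zupkonuir, vebo → veboir, virra → virrair) add -ir.
The other pattern: stems ending in a consonant add ve- … -um around the stem.
So fanbovhi → fanbovhiir.

fanbovhiir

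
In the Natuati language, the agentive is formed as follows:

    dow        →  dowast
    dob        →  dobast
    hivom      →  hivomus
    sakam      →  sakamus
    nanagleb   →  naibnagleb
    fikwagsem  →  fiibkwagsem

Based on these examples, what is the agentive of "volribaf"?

dob and nanagleb both end in -b yet inflect differently (dobast, naibnagleb), so the final letter is not what conditions the rule; the number of vowels is.
"volribaf" has 3 vowels. The stems with 3 vowels (nanagleb → naibnagleb, fikwagsem → fiibkwagsem) insert -ib- after the first vowel.
The other patterns: stems with 1 vowel add -ast; stems with 2 vowels add -us.
So volribaf → voiblribaf.

voiblribaf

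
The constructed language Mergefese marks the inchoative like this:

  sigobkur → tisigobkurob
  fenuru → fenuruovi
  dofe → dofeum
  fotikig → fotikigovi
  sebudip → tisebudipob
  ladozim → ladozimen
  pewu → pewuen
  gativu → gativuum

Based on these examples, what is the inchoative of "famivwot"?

famivwotovi

"famivwot" begins with f-. The stems beginning with f- (fotikig → fotikigovi, fenuru → fenuruovi) add -ovi.
The other patterns: stems beginning with l- or p- add -en; stems beginning with s- add ti- … -ob around the stem; stems beginning with d- or g- add -um.
So famivwot → famivwotovi.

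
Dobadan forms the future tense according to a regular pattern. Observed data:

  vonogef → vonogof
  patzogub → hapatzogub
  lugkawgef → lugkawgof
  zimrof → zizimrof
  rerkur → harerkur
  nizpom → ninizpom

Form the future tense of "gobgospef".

zimrof and lugkawgef both end in -f yet inflect differently (zizimrof, lugkawgof), so the final letter is not what conditions the rule; the last vowel is.
"gobgospef" has last vowel 'e'. The stems whose last vowel is 'e' (lugkawgef → lugkawgof, vonogef → vonogof) change the last vowel to 'o'.
So gobgospef → gobgospof.

gobgospof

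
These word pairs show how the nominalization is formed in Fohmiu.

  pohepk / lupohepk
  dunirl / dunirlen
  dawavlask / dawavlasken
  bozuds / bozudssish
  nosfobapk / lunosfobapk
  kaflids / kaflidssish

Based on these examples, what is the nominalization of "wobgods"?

"wobgods" has second-to-last letter 'd'. The stems whose second-to-last letter is 'd' (kaflids → kaflidssish, bozuds → bozudssish) double the final consonant and add -ish.
So wobgods → wobgodssish.

wobgodssish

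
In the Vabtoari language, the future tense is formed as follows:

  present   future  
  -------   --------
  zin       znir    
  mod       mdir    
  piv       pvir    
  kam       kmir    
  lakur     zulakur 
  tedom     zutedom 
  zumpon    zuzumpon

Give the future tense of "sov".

svir

"sov" has 1 vowel. The stems with 1 vowel (zin → znir, mod → mdir, piv → pvir) delete the last vowel and add -ir.
The other pattern: stems with 2 vowels add the prefix zu-.
So sov → svir.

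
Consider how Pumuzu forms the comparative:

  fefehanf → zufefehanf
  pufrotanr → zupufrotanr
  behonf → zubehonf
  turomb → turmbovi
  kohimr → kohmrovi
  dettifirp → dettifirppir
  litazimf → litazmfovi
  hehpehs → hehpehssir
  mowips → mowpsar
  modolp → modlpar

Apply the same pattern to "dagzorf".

pufrotanr and kohimr both end in -r yet inflect differently (zupufrotanr, kohmrovi), so the final letter is not what conditions the rule; the second-to-last letter is.
"dagzorf" has second-to-last letter 'r'. The one such stem in the data (dettifirp → dettifirppir) doubles the final consonant and adds -ir (as does hehpehs), so the same rule applies.
So dagzorf → dagzorffir.

dagzorffir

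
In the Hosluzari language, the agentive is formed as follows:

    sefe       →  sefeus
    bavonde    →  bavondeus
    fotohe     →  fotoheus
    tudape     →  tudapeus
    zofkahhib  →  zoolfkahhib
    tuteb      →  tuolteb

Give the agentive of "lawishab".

laolwishab

sefe and tuteb both have last vowel 'e' yet inflect differently (sefeus, tuolteb), so the last vowel is not what conditions the rule; the final letter is.
"lawishab" ends in -b. The stems ending in -b (zofkahhib → zoolfkahhib, tuteb → tuolteb) insert -ol- after the first vowel.
So lawishab → laolwishab.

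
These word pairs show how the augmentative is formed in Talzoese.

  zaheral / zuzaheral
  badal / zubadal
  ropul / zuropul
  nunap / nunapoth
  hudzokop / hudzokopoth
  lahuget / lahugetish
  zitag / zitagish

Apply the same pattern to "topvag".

topvagish

zaheral and nunap both have last vowel 'a' yet inflect differently (zuzaheral, nunapoth), so the last vowel is not what conditions the rule; the final letter is.
"topvag" ends in -g. The one such stem in the data (zitag → zitagish) adds -ish, so the same rule applies.
So topvag → topvagish.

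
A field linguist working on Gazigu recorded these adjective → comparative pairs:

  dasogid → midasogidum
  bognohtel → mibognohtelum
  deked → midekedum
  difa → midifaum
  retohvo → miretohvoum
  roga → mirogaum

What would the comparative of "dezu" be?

Every pair shown (dasogid → midasogidum, bognohtel → mibognohtelum, deked → midekedum, …) follows the same rule: add mi- … -um around the stem.
So dezu → midezuum.

midezuum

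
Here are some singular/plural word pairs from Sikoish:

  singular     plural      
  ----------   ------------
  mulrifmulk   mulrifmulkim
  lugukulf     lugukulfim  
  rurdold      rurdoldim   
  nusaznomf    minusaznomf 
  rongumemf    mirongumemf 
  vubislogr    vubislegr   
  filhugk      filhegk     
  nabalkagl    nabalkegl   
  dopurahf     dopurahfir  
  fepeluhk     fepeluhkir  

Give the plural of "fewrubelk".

fewrubelkim

"fewrubelk" has second-to-last letter 'l'. The stems whose second-to-last letter is 'l' (mulrifmulk → mulrifmulkim, lugukulf → lugukulfim, rurdold → rurdoldim) add -im.
So fewrubelk → fewrubelkim.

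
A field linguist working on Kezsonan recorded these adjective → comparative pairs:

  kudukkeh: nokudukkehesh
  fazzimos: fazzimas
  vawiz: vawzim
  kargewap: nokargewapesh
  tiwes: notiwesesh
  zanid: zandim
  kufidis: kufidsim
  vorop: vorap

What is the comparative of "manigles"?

fazzimos and kufidis both end in -s yet inflect differently (fazzimas, kufidsim), so the final letter is not what conditions the rule; the last vowel is.
"manigles" has last vowel 'e'. The stems whose last vowel is 'e' (tiwes → notiwesesh, kudukkeh → nokudukkehesh) add no- … -esh around the stem.
So manigles → nomaniglesesh.

nomaniglesesh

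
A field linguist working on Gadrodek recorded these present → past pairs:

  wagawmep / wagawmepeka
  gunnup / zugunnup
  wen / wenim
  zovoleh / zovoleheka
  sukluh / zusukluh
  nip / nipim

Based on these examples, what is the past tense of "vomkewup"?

vomkewupeka

nip and gunnup both end in -p yet inflect differently (nipim, zugunnup), so the final letter is not what conditions the rule; the number of vowels is.
"vomkewup" has 3 vowels. The stems with 3 vowels (zovoleh → zovoleheka, wagawmep → wagawmepeka) add -eka.
The other patterns: stems with 1 vowel add -im; stems with 2 vowels add the prefix zu-.
So vomkewup → vomkewupeka.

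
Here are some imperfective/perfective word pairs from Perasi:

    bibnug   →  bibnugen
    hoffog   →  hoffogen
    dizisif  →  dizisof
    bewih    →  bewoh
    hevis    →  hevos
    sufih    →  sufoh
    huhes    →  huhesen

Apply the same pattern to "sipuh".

sipuhen

hevis and huhes both end in -s yet inflect differently (hevos, huhesen), so the final letter is not what conditions the rule; the last vowel is.
"sipuh" has last vowel 'u'. The one such stem in the data (bibnug → bibnugen) adds -en, so the same rule applies.
So sipuh → sipuhen.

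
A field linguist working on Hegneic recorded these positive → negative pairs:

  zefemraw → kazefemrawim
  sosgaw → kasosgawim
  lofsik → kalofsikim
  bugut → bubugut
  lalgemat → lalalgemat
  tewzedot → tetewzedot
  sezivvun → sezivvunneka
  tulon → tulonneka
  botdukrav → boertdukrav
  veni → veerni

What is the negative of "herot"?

zefemraw and lalgemat both have last vowel 'a' yet inflect differently (kazefemrawim, lalalgemat), so the last vowel is not what conditions the rule; the final letter is.
"herot" ends in -t. The stems ending in -t (bugut → bubugut, lalgemat → lalalgemat, tewzedot → tetewzedot) repeat the first consonant+vowel as a prefix.
So herot → heherot.

heherot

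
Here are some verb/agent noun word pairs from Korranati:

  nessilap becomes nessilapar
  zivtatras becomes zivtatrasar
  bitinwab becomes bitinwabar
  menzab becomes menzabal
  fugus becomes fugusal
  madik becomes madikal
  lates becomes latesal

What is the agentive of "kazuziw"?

"kazuziw" has 3 vowels. The stems with 3 vowels (nessilap → nessilapar, zivtatras → zivtatrasar, bitinwab → bitinwabar) add -ar.
The other pattern: stems with 2 vowels add -al.
So kazuziw → kazuziwar.

kazuziwar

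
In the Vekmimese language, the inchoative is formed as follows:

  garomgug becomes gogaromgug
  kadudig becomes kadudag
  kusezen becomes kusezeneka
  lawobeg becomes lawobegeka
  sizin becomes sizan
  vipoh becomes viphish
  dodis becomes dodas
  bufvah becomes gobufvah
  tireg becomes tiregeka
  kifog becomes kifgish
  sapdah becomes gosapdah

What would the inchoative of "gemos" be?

sizin and kusezen both end in -n yet inflect differently (sizan, kusezeneka), so the final letter is not what conditions the rule; the last vowel is.
"gemos" has last vowel 'o'. The stems whose last vowel is 'o' (vipoh → viphish, kifog → kifgish) delete the last vowel and add -ish.
The other patterns: stems whose last vowel is 'i' change the last vowel to 'a'; stems whose last vowel is 'e' add -eka; stems whose last vowel is 'a' or 'u' add the prefix go-.
So gemos → gemsish.

gemsish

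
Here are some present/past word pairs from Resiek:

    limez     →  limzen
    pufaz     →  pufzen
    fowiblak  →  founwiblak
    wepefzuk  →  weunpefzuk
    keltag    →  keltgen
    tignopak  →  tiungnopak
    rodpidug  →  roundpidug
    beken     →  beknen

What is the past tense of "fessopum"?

feunssopum

"fessopum" has 3 vowels. The stems with 3 vowels (tignopak → tiungnopak, fowiblak → founwiblak, wepefzuk → weunpefzuk) insert -un- after the first vowel.
The other pattern: stems with 2 vowels delete the last vowel and add -en.
So fessopum → feunssopum.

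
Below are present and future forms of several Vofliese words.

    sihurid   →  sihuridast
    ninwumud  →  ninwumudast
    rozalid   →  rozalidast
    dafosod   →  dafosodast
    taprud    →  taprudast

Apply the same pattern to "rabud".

Every pair shown (sihurid → sihuridast, ninwumud → ninwumudast, rozalid → rozalidast, …) follows the same rule: add -ast.
So rabud → rabudast.

rabudast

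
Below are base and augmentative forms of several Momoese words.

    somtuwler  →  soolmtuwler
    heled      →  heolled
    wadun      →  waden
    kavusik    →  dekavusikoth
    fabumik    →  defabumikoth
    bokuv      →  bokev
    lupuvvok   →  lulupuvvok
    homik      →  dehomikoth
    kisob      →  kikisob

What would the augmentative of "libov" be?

lilibov

"libov" has last vowel 'o'. The stems whose last vowel is 'o' (lupuvvok → lulupuvvok, kisob → kikisob) repeat the first consonant+vowel as a prefix.
The other patterns: stems whose last vowel is 'e' insert -ol- after the first vowel; stems whose last vowel is 'u' change the last vowel to 'e'; stems whose last vowel is 'i' add de- … -oth around the stem.
So libov → lilibov.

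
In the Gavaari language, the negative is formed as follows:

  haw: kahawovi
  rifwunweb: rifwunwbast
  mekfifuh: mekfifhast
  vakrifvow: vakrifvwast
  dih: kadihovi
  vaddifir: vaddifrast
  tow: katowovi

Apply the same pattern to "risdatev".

risdatvast

"risdatev" has 3 vowels. The stems with 3 vowels (vaddifir → vaddifrast, rifwunweb → rifwunwbast, vakrifvow → vakrifvwast) delete the last vowel and add -ast.
The other pattern: stems with 1 vowel add ka- … -ovi around the stem.
So risdatev → risdatvast.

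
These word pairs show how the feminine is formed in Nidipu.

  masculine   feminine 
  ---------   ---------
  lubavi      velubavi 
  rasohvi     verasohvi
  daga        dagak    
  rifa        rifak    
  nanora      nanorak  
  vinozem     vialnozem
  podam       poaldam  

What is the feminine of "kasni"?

vekasni

daga and podam both have last vowel 'a' yet inflect differently (dagak, poaldam), so the last vowel is not what conditions the rule; the final letter is.
"kasni" ends in -i. The stems ending in -i (lubavi → velubavi, rasohvi → verasohvi) add the prefix ve-.
The other patterns: stems ending in -a drop the final letter and add -ak; stems ending in -m insert -al- after the first vowel.
So kasni → vekasni.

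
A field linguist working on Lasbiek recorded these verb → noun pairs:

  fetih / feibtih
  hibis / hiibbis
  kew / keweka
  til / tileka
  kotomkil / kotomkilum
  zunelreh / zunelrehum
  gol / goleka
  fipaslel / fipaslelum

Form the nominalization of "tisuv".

fetih and zunelreh both end in -h yet inflect differently (feibtih, zunelrehum), so the final letter is not what conditions the rule; the number of vowels is.
"tisuv" has 2 vowels. The stems with 2 vowels (fetih → feibtih, hibis → hiibbis) insert -ib- after the first vowel.
So tisuv → tiibsuv.

tiibsuv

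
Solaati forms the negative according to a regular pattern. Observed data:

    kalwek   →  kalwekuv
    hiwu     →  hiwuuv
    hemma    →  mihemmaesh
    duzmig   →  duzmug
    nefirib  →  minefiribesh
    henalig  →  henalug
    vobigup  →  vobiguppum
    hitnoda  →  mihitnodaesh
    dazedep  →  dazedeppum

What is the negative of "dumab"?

"dumab" ends in -b. The one such stem in the data (nefirib → minefiribesh) adds mi- … -esh around the stem, so the same rule applies.
The other patterns: stems ending in -g change the last vowel to 'u'; stems ending in -p double the final consonant and add -um; stems ending in -k or -u add -uv.
So dumab → midumabesh.

midumabesh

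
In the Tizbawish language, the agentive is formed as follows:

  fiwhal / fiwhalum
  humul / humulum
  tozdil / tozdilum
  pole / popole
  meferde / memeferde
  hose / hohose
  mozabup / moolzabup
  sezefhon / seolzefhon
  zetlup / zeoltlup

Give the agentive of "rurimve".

humul and mozabup both have last vowel 'u' yet inflect differently (humulum, moolzabup), so the last vowel is not what conditions the rule; the final letter is.
"rurimve" ends in -e. The stems ending in -e (pole → popole, meferde → memeferde, hose → hohose) repeat the first consonant+vowel as a prefix.
The other patterns: stems ending in -l add -um; stems ending in -n or -p insert -ol- after the first vowel.
So rurimve → rururimve.

rururimve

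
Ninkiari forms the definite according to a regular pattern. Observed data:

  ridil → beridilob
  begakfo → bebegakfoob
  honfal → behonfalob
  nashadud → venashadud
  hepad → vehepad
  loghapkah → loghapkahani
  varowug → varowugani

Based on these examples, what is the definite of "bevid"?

vebevid

honfal and hepad both have last vowel 'a' yet inflect differently (behonfalob, vehepad), so the last vowel is not what conditions the rule; the final letter is.
"bevid" ends in -d. The stems ending in -d (nashadud → venashadud, hepad → vehepad) add the prefix ve-.
The other patterns: stems ending in -l or -o add be- … -ob around the stem; stems ending in -g or -h add -ani.
So bevid → vebevid.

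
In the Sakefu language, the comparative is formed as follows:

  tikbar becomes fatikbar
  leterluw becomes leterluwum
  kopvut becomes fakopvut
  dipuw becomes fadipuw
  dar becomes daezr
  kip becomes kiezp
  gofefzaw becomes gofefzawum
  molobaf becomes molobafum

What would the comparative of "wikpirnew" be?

wikpirnewum

"wikpirnew" has 3 vowels. The stems with 3 vowels (molobaf → molobafum, gofefzaw → gofefzawum, leterluw → leterluwum) add -um.
So wikpirnew → wikpirnewum.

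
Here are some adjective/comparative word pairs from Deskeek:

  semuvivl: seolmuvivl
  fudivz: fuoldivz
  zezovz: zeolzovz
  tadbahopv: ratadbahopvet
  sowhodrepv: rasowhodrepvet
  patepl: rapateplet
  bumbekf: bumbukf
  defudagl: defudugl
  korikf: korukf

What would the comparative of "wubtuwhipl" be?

rawubtuwhiplet

semuvivl and patepl both end in -l yet inflect differently (seolmuvivl, rapateplet), so the final letter is not what conditions the rule; the second-to-last letter is.
"wubtuwhipl" has second-to-last letter 'p'. The stems whose second-to-last letter is 'p' (tadbahopv → ratadbahopvet, sowhodrepv → rasowhodrepvet, patepl → rapateplet) add ra- … -et around the stem.
So wubtuwhipl → rawubtuwhiplet.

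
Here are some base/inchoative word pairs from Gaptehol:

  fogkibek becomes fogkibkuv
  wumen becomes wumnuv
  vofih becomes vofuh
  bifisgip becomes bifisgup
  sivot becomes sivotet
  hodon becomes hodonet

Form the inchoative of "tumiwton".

tumiwtonet

hodon and wumen both end in -n yet inflect differently (hodonet, wumnuv), so the final letter is not what conditions the rule; the last vowel is.
"tumiwton" has last vowel 'o'. The stems whose last vowel is 'o' (sivot → sivotet, hodon → hodonet) add -et.
So tumiwton → tumiwtonet.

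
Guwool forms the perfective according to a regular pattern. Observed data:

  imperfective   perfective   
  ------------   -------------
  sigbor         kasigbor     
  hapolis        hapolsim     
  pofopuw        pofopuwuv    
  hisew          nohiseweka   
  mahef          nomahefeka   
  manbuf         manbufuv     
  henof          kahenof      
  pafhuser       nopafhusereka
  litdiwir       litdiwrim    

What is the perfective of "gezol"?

pofopuw and hisew both end in -w yet inflect differently (pofopuwuv, nohiseweka), so the final letter is not what conditions the rule; the last vowel is.
"gezol" has last vowel 'o'. The stems whose last vowel is 'o' (sigbor → kasigbor, henof → kahenof) add the prefix ka-.
The other patterns: stems whose last vowel is 'u' add -uv; stems whose last vowel is 'i' delete the last vowel and add -im; stems whose last vowel is 'e' add no- … -eka around the stem.
So gezol → kagezol.

kagezol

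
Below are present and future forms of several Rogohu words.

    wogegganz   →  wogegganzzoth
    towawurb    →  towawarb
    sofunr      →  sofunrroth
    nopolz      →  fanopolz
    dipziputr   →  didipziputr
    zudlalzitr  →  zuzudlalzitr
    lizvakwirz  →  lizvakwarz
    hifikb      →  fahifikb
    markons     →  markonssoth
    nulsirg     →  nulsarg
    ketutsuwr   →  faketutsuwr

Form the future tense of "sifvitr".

sisifvitr

sofunr and dipziputr both end in -r yet inflect differently (sofunrroth, didipziputr), so the final letter is not what conditions the rule; the second-to-last letter is.
"sifvitr" has second-to-last letter 't'. The stems whose second-to-last letter is 't' (dipziputr → didipziputr, zudlalzitr → zuzudlalzitr) repeat the first consonant+vowel as a prefix.
So sifvitr → sisifvitr.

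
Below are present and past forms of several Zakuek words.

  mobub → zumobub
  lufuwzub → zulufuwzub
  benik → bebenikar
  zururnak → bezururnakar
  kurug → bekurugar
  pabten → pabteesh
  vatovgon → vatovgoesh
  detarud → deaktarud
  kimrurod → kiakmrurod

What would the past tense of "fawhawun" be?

fawhawuesh

"fawhawun" ends in -n. The stems ending in -n (pabten → pabteesh, vatovgon → vatovgoesh) drop the final letter and add -esh.
So fawhawun → fawhawuesh.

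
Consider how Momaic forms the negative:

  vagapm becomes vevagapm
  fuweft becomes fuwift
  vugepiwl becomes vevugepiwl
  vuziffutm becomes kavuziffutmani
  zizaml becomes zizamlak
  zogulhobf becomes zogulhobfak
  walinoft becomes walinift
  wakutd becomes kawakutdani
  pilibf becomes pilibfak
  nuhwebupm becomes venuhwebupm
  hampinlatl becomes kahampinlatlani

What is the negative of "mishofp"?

mishifp

zizaml and hampinlatl both end in -l yet inflect differently (zizamlak, kahampinlatlani), so the final letter is not what conditions the rule; the second-to-last letter is.
"mishofp" has second-to-last letter 'f'. The stems whose second-to-last letter is 'f' (walinoft → walinift, fuweft → fuwift) change the last vowel to 'i'.
The other patterns: stems whose second-to-last letter is 'b' or 'm' add -ak; stems whose second-to-last letter is 't' add ka- … -ani around the stem; stems whose second-to-last letter is 'p' or 'w' add the prefix ve-.
So mishofp → mishifp.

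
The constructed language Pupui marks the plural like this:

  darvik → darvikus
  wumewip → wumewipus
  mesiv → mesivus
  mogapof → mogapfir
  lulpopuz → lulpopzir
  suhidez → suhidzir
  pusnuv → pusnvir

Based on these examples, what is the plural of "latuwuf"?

"latuwuf" has last vowel 'u'. The stems whose last vowel is 'u' (lulpopuz → lulpopzir, pusnuv → pusnvir) delete the last vowel and add -ir.
So latuwuf → latuwfir.

latuwfir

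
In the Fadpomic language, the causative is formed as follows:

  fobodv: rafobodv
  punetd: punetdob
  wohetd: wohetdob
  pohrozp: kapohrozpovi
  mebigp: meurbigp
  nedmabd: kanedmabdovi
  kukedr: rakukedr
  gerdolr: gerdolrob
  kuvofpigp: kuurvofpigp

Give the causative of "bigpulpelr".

bigpulpelrob

"bigpulpelr" has second-to-last letter 'l'. The one such stem in the data (gerdolr → gerdolrob) adds -ob, so the same rule applies.
The other patterns: stems whose second-to-last letter is 'g' insert -ur- after the first vowel; stems whose second-to-last letter is 'd' add the prefix ra-; stems whose second-to-last letter is 'b' or 'z' add ka- … -ovi around the stem.
So bigpulpelr → bigpulpelrob.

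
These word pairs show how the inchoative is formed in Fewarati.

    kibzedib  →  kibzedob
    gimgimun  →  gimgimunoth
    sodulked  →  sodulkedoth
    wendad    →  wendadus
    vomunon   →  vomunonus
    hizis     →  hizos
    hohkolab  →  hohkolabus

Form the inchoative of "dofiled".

dofiledoth

gimgimun and vomunon both end in -n yet inflect differently (gimgimunoth, vomunonus), so the final letter is not what conditions the rule; the last vowel is.
"dofiled" has last vowel 'e'. The one such stem in the data (sodulked → sodulkedoth) adds -oth, so the same rule applies.
So dofiled → dofiledoth.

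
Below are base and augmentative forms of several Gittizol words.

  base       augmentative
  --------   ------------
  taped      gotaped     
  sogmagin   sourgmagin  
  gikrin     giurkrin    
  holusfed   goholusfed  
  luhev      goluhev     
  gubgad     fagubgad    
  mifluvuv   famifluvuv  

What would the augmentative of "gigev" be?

gogigev

luhev and mifluvuv both end in -v yet inflect differently (goluhev, famifluvuv), so the final letter is not what conditions the rule; the last vowel is.
"gigev" has last vowel 'e'. The stems whose last vowel is 'e' (luhev → goluhev, holusfed → goholusfed, taped → gotaped) add the prefix go-.
The other patterns: stems whose last vowel is 'i' insert -ur- after the first vowel; stems whose last vowel is 'a' or 'u' add the prefix fa-.
So gigev → gogigev.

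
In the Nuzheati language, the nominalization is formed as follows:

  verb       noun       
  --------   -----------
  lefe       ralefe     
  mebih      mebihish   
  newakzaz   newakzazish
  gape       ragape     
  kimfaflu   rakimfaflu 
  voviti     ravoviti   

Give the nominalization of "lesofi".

ralesofi

voviti and mebih both have last vowel 'i' yet inflect differently (ravoviti, mebihish), so the last vowel is not what conditions the rule; whether the stem ends in a vowel or a consonant is.
"lesofi" ends in a vowel. The stems ending in a vowel (lefe → ralefe, gape → ragape, voviti → ravoviti) add the prefix ra-.
So lesofi → ralesofi.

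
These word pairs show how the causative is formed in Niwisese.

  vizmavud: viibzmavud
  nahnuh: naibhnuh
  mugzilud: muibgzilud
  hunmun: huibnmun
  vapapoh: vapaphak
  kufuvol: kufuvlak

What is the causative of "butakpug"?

buibtakpug

nahnuh and vapapoh both end in -h yet inflect differently (naibhnuh, vapaphak), so the final letter is not what conditions the rule; the last vowel is.
"butakpug" has last vowel 'u'. The stems whose last vowel is 'u' (hunmun → huibnmun, nahnuh → naibhnuh, mugzilud → muibgzilud) insert -ib- after the first vowel.
The other pattern: stems whose last vowel is 'o' delete the last vowel and add -ak.
So butakpug → buibtakpug.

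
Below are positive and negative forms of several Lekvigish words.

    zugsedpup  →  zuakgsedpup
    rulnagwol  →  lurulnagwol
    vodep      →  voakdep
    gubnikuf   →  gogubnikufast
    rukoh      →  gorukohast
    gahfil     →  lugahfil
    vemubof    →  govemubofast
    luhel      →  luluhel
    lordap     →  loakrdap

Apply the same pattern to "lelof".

golelofast

luhel and vodep both have last vowel 'e' yet inflect differently (luluhel, voakdep), so the last vowel is not what conditions the rule; the final letter is.
"lelof" ends in -f. The stems ending in -f (gubnikuf → gogubnikufast, vemubof → govemubofast) add go- … -ast around the stem.
So lelof → golelofast.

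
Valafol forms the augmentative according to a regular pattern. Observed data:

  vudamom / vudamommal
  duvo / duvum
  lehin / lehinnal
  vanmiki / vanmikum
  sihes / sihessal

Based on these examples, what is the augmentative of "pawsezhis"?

vudamom and duvo both have last vowel 'o' yet inflect differently (vudamommal, duvum), so the last vowel is not what conditions the rule; whether the stem ends in a vowel or a consonant is.
"pawsezhis" ends in a consonant. The stems ending in a consonant (vudamom → vudamommal, lehin → lehinnal, sihes → sihessal) double the final consonant and add -al.
So pawsezhis → pawsezhissal.

pawsezhissal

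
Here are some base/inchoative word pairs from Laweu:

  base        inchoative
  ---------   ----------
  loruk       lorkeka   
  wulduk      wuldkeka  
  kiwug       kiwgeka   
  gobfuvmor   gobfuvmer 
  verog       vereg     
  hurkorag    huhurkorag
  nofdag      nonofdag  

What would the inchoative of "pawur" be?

"pawur" has last vowel 'u'. The stems whose last vowel is 'u' (loruk → lorkeka, wulduk → wuldkeka, kiwug → kiwgeka) delete the last vowel and add -eka.
The other patterns: stems whose last vowel is 'o' change the last vowel to 'e'; stems whose last vowel is 'a' repeat the first consonant+vowel as a prefix.
So pawur → pawreka.

pawreka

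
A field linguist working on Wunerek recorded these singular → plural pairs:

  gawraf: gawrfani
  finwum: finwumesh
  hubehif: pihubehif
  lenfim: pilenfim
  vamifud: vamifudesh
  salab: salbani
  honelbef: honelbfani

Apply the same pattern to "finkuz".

finkuzesh

lenfim and finwum both end in -m yet inflect differently (pilenfim, finwumesh), so the final letter is not what conditions the rule; the last vowel is.
"finkuz" has last vowel 'u'. The stems whose last vowel is 'u' (vamifud → vamifudesh, finwum → finwumesh) add -esh.
So finkuz → finkuzesh.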